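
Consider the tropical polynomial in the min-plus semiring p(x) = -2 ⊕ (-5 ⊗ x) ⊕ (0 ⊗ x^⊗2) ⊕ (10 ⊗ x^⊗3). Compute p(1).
p(1) = -4

A tropical monomial a ⊗ x^⊗i evaluates to a + i · x. Evaluating each term at x = 1:
  Term 0 contributes -2 + 0 · 1 = -2
  Term 1 contributes -5 + 1 · 1 = -4
  Term 2 contributes 0 + 2 · 1 = 2
  Term 3 contributes 10 + 3 · 1 = 13
p(1) = ⊕ of these = min[-2, -4, 2, 13] = -4.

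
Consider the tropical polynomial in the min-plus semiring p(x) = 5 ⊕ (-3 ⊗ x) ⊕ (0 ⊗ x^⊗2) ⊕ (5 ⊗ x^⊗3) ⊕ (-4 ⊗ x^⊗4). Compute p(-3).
p(-3) = -16

A tropical monomial a ⊗ x^⊗i evaluates to a + i · x. Evaluating each term at x = -3:
  Term 0 contributes 5 + 0 · -3 = 5
  Term 1 contributes -3 + 1 · -3 = -6
  Term 2 contributes 0 + 2 · -3 = -6
  Term 3 contributes 5 + 3 · -3 = -4
  Term 4 contributes -4 + 4 · -3 = -16
p(-3) = ⊕ of these = min[5, -6, -6, -4, -16] = -16.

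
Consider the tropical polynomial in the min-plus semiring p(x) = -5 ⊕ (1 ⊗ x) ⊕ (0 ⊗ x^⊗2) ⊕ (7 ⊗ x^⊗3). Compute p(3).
p(3) = -5

A tropical monomial a ⊗ x^⊗i evaluates to a + i · x. Evaluating each term at x = 3:
  Term 0 contributes -5 + 0 · 3 = -5
  Term 1 contributes 1 + 1 · 3 = 4
  Term 2 contributes 0 + 2 · 3 = 6
  Term 3 contributes 7 + 3 · 3 = 16
p(3) = ⊕ of these = min[-5, 4, 6, 16] = -5.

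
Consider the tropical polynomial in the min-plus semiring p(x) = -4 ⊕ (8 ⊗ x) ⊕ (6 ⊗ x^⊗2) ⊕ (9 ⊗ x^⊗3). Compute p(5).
p(5) = -4

A tropical monomial a ⊗ x^⊗i evaluates to a + i · x. Evaluating each term at x = 5:
  Term 0 contributes -4 + 0 · 5 = -4
  Term 1 contributes 8 + 1 · 5 = 13
  Term 2 contributes 6 + 2 · 5 = 16
  Term 3 contributes 9 + 3 · 5 = 24
p(5) = ⊕ of these = min[-4, 13, 16, 24] = -4.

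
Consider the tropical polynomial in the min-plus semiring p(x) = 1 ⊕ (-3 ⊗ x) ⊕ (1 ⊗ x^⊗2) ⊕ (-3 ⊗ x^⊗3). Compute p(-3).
p(-3) = -12

A tropical monomial a ⊗ x^⊗i evaluates to a + i · x. Evaluating each term at x = -3:
  Term 0 contributes 1 + 0 · -3 = 1
  Term 1 contributes -3 + 1 · -3 = -6
  Term 2 contributes 1 + 2 · -3 = -5
  Term 3 contributes -3 + 3 · -3 = -12
p(-3) = ⊕ of these = min[1, -6, -5, -12] = -12.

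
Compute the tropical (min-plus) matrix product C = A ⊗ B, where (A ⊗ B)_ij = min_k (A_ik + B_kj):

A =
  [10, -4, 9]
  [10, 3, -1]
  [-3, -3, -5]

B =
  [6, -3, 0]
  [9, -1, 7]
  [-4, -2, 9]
A ⊗ B =
  [5, -5, 3]
  [-5, -3, 8]
  [-9, -7, -3]

Apply the min-plus product entry-by-entry:
  C[0][0] = min over k of (A[0][0] + B[0][0] = 10 + 6 = 16, A[0][1] + B[1][0] = -4 + 9 = 5, A[0][2] + B[2][0] = 9 + -4 = 5) = 5 (attained at k = 1)
  C[0][1] = min over k of (A[0][0] + B[0][1] = 10 + -3 = 7, A[0][1] + B[1][1] = -4 + -1 = -5, A[0][2] + B[2][1] = 9 + -2 = 7) = -5 (attained at k = 1)
  C[0][2] = min over k of (A[0][0] + B[0][2] = 10 + 0 = 10, A[0][1] + B[1][2] = -4 + 7 = 3, A[0][2] + B[2][2] = 9 + 9 = 18) = 3 (attained at k = 1)
  C[1][0] = min over k of (A[1][0] + B[0][0] = 10 + 6 = 16, A[1][1] + B[1][0] = 3 + 9 = 12, A[1][2] + B[2][0] = -1 + -4 = -5) = -5 (attained at k = 2)
  C[1][1] = min over k of (A[1][0] + B[0][1] = 10 + -3 = 7, A[1][1] + B[1][1] = 3 + -1 = 2, A[1][2] + B[2][1] = -1 + -2 = -3) = -3 (attained at k = 2)
  C[1][2] = min over k of (A[1][0] + B[0][2] = 10 + 0 = 10, A[1][1] + B[1][2] = 3 + 7 = 10, A[1][2] + B[2][2] = -1 + 9 = 8) = 8 (attained at k = 2)
  C[2][0] = min over k of (A[2][0] + B[0][0] = -3 + 6 = 3, A[2][1] + B[1][0] = -3 + 9 = 6, A[2][2] + B[2][0] = -5 + -4 = -9) = -9 (attained at k = 2)
  C[2][1] = min over k of (A[2][0] + B[0][1] = -3 + -3 = -6, A[2][1] + B[1][1] = -3 + -1 = -4, A[2][2] + B[2][1] = -5 + -2 = -7) = -7 (attained at k = 2)
  C[2][2] = min over k of (A[2][0] + B[0][2] = -3 + 0 = -3, A[2][1] + B[1][2] = -3 + 7 = 4, A[2][2] + B[2][2] = -5 + 9 = 4) = -3 (attained at k = 0)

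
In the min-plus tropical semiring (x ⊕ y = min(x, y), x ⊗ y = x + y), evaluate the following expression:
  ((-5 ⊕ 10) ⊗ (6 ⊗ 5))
((-5 ⊕ 10) ⊗ (6 ⊗ 5)) = 6

Expand innermost to outermost. Recall ⊕ takes the minimum of its arguments and ⊗ takes their sum. Working out the expression ((-5 ⊕ 10) ⊗ (6 ⊗ 5)) gives 6.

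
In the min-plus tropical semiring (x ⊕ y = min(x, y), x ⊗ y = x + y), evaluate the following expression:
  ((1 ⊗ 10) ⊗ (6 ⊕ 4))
((1 ⊗ 10) ⊗ (6 ⊕ 4)) = 15

Expand innermost to outermost. Recall ⊕ takes the minimum of its arguments and ⊗ takes their sum. Working out the expression ((1 ⊗ 10) ⊗ (6 ⊕ 4)) gives 15.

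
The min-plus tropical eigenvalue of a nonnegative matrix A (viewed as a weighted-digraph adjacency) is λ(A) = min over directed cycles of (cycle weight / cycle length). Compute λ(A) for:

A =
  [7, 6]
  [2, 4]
λ(A) = 4

Enumerate directed cycles and compute their means (weight / length). Sample:
  cycle 0 → 0: weight = 7, length = 1, mean = 7/1 ≈ 7.000
  cycle 1 → 1: weight = 4, length = 1, mean = 4/1 ≈ 4.000
  cycle 0 → 1 → 0: weight = 8, length = 2, mean = 8/2 ≈ 4.000
  cycle 1 → 0 → 1: weight = 8, length = 2, mean = 8/2 ≈ 4.000
Minimum mean = 4.000, attained e.g. along the cycle 1 → 1 with weight 4 and length 1. So λ(A) = 4/1 = 4.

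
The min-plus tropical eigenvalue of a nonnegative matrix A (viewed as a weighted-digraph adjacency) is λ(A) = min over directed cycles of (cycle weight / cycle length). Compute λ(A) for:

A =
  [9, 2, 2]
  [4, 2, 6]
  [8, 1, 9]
λ(A) = 2

Enumerate directed cycles and compute their means (weight / length). Sample:
  cycle 0 → 0: weight = 9, length = 1, mean = 9/1 ≈ 9.000
  cycle 1 → 1: weight = 2, length = 1, mean = 2/1 ≈ 2.000
  cycle 2 → 2: weight = 9, length = 1, mean = 9/1 ≈ 9.000
  cycle 0 → 1 → 0: weight = 6, length = 2, mean = 6/2 ≈ 3.000
  cycle 0 → 2 → 0: weight = 10, length = 2, mean = 10/2 ≈ 5.000
  cycle 1 → 0 → 1: weight = 6, length = 2, mean = 6/2 ≈ 3.000
Minimum mean = 2.000, attained e.g. along the cycle 1 → 1 with weight 2 and length 1. So λ(A) = 2/1 = 2.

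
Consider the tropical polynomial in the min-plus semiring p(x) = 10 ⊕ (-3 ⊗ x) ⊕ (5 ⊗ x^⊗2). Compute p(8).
p(8) = 5

A tropical monomial a ⊗ x^⊗i evaluates to a + i · x. Evaluating each term at x = 8:
  Term 0 contributes 10 + 0 · 8 = 10
  Term 1 contributes -3 + 1 · 8 = 5
  Term 2 contributes 5 + 2 · 8 = 21
p(8) = ⊕ of these = min[10, 5, 21] = 5.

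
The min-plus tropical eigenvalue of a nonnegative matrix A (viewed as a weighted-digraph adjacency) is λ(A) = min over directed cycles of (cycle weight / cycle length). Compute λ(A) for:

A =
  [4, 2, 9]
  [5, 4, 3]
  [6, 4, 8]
λ(A) = 7/2

Enumerate directed cycles and compute their means (weight / length). Sample:
  cycle 0 → 0: weight = 4, length = 1, mean = 4/1 ≈ 4.000
  cycle 1 → 1: weight = 4, length = 1, mean = 4/1 ≈ 4.000
  cycle 2 → 2: weight = 8, length = 1, mean = 8/1 ≈ 8.000
  cycle 0 → 1 → 0: weight = 7, length = 2, mean = 7/2 ≈ 3.500
  cycle 0 → 2 → 0: weight = 15, length = 2, mean = 15/2 ≈ 7.500
  cycle 1 → 0 → 1: weight = 7, length = 2, mean = 7/2 ≈ 3.500
Minimum mean = 3.500, attained e.g. along the cycle 0 → 1 → 0 with weight 7 and length 2. So λ(A) = 7/2 = 7/2.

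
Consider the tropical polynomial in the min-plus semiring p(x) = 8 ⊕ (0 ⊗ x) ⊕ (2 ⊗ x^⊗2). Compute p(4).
p(4) = 4

A tropical monomial a ⊗ x^⊗i evaluates to a + i · x. Evaluating each term at x = 4:
  Term 0 contributes 8 + 0 · 4 = 8
  Term 1 contributes 0 + 1 · 4 = 4
  Term 2 contributes 2 + 2 · 4 = 10
p(4) = ⊕ of these = min[8, 4, 10] = 4.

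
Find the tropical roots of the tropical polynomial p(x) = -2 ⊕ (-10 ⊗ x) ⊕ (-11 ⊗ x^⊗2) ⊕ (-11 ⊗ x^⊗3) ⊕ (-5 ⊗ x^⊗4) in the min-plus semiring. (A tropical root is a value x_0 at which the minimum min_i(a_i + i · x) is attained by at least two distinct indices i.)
Roots: {-6, 0, 1, 8}

Each tropical root is a break point of the lower envelope of the lines y = a_i + i · x (there are 5 lines, with slopes 0, 1, ..., 4). Only the lines that attain the minimum somewhere contribute to roots; other lines are dominated. Here the surviving (envelope) indices are i = 4, i = 3, i = 2, i = 1, i = 0.
Intersections between consecutive envelope lines give the roots: for adjacent envelope indices i < j the intersection is x = (a_i − a_j) / (j − i). Reading off the sorted break points: {-6, 0, 1, 8}.
Verification: at each break x_0, at least two indices attain the minimum of min_i(a_i + i · x_0).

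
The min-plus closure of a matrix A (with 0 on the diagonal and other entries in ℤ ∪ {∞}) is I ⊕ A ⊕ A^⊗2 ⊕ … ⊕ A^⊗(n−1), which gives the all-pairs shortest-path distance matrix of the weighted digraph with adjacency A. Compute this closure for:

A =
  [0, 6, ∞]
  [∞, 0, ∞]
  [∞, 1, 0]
Closure =
  [0, 6, ∞]
  [∞, 0, ∞]
  [∞, 1, 0]

This is the Floyd-Warshall all-pairs shortest-path computation. For each intermediate vertex k = 0, 1, …, 2, update dist[i][j] ← min(dist[i][j], dist[i][k] + dist[k][j]). The final matrix gives, for each (i, j), the minimum total weight of any directed path from i to j (possibly empty when i = j).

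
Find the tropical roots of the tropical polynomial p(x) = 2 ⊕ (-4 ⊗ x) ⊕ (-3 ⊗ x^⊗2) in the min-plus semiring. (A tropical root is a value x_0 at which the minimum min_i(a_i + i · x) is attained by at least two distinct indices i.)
Roots: {-1, 6}

Each tropical root is a break point of the lower envelope of the lines y = a_i + i · x (there are 3 lines, with slopes 0, 1, ..., 2). Only the lines that attain the minimum somewhere contribute to roots; other lines are dominated. Here the surviving (envelope) indices are i = 2, i = 1, i = 0.
Intersections between consecutive envelope lines give the roots: for adjacent envelope indices i < j the intersection is x = (a_i − a_j) / (j − i). Reading off the sorted break points: {-1, 6}.
Verification: at each break x_0, at least two indices attain the minimum of min_i(a_i + i · x_0).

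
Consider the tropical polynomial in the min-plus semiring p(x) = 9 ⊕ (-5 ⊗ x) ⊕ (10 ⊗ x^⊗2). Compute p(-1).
p(-1) = -6

A tropical monomial a ⊗ x^⊗i evaluates to a + i · x. Evaluating each term at x = -1:
  Term 0 contributes 9 + 0 · -1 = 9
  Term 1 contributes -5 + 1 · -1 = -6
  Term 2 contributes 10 + 2 · -1 = 8
p(-1) = ⊕ of these = min[9, -6, 8] = -6.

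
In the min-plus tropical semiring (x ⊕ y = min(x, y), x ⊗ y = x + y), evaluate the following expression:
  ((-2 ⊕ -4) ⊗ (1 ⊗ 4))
((-2 ⊕ -4) ⊗ (1 ⊗ 4)) = 1

Expand innermost to outermost. Recall ⊕ takes the minimum of its arguments and ⊗ takes their sum. Working out the expression ((-2 ⊕ -4) ⊗ (1 ⊗ 4)) gives 1.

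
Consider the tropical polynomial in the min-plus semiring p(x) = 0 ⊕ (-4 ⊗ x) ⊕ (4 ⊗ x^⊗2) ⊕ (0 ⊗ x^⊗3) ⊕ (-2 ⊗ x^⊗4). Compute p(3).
p(3) = -1

A tropical monomial a ⊗ x^⊗i evaluates to a + i · x. Evaluating each term at x = 3:
  Term 0 contributes 0 + 0 · 3 = 0
  Term 1 contributes -4 + 1 · 3 = -1
  Term 2 contributes 4 + 2 · 3 = 10
  Term 3 contributes 0 + 3 · 3 = 9
  Term 4 contributes -2 + 4 · 3 = 10
p(3) = ⊕ of these = min[0, -1, 10, 9, 10] = -1.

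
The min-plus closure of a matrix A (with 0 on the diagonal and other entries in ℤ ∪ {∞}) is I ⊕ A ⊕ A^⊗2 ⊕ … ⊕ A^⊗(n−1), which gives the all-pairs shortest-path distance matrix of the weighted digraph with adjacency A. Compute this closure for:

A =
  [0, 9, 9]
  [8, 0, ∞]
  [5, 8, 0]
Closure =
  [0, 9, 9]
  [8, 0, 17]
  [5, 8, 0]

This is the Floyd-Warshall all-pairs shortest-path computation. For each intermediate vertex k = 0, 1, …, 2, update dist[i][j] ← min(dist[i][j], dist[i][k] + dist[k][j]). The final matrix gives, for each (i, j), the minimum total weight of any directed path from i to j (possibly empty when i = j).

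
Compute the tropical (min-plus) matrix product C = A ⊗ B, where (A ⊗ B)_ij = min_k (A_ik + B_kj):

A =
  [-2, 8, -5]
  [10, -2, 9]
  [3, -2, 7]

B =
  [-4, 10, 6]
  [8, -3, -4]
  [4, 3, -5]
A ⊗ B =
  [-6, -2, -10]
  [6, -5, -6]
  [-1, -5, -6]

Apply the min-plus product entry-by-entry:
  C[0][0] = min over k of (A[0][0] + B[0][0] = -2 + -4 = -6, A[0][1] + B[1][0] = 8 + 8 = 16, A[0][2] + B[2][0] = -5 + 4 = -1) = -6 (attained at k = 0)
  C[0][1] = min over k of (A[0][0] + B[0][1] = -2 + 10 = 8, A[0][1] + B[1][1] = 8 + -3 = 5, A[0][2] + B[2][1] = -5 + 3 = -2) = -2 (attained at k = 2)
  C[0][2] = min over k of (A[0][0] + B[0][2] = -2 + 6 = 4, A[0][1] + B[1][2] = 8 + -4 = 4, A[0][2] + B[2][2] = -5 + -5 = -10) = -10 (attained at k = 2)
  C[1][0] = min over k of (A[1][0] + B[0][0] = 10 + -4 = 6, A[1][1] + B[1][0] = -2 + 8 = 6, A[1][2] + B[2][0] = 9 + 4 = 13) = 6 (attained at k = 0)
  C[1][1] = min over k of (A[1][0] + B[0][1] = 10 + 10 = 20, A[1][1] + B[1][1] = -2 + -3 = -5, A[1][2] + B[2][1] = 9 + 3 = 12) = -5 (attained at k = 1)
  C[1][2] = min over k of (A[1][0] + B[0][2] = 10 + 6 = 16, A[1][1] + B[1][2] = -2 + -4 = -6, A[1][2] + B[2][2] = 9 + -5 = 4) = -6 (attained at k = 1)
  C[2][0] = min over k of (A[2][0] + B[0][0] = 3 + -4 = -1, A[2][1] + B[1][0] = -2 + 8 = 6, A[2][2] + B[2][0] = 7 + 4 = 11) = -1 (attained at k = 0)
  C[2][1] = min over k of (A[2][0] + B[0][1] = 3 + 10 = 13, A[2][1] + B[1][1] = -2 + -3 = -5, A[2][2] + B[2][1] = 7 + 3 = 10) = -5 (attained at k = 1)
  C[2][2] = min over k of (A[2][0] + B[0][2] = 3 + 6 = 9, A[2][1] + B[1][2] = -2 + -4 = -6, A[2][2] + B[2][2] = 7 + -5 = 2) = -6 (attained at k = 1)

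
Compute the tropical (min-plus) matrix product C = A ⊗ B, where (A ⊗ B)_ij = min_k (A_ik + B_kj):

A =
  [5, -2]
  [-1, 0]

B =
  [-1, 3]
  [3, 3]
A ⊗ B =
  [1, 1]
  [-2, 2]

Apply the min-plus product entry-by-entry:
  C[0][0] = min over k of (A[0][0] + B[0][0] = 5 + -1 = 4, A[0][1] + B[1][0] = -2 + 3 = 1) = 1 (attained at k = 1)
  C[0][1] = min over k of (A[0][0] + B[0][1] = 5 + 3 = 8, A[0][1] + B[1][1] = -2 + 3 = 1) = 1 (attained at k = 1)
  C[1][0] = min over k of (A[1][0] + B[0][0] = -1 + -1 = -2, A[1][1] + B[1][0] = 0 + 3 = 3) = -2 (attained at k = 0)
  C[1][1] = min over k of (A[1][0] + B[0][1] = -1 + 3 = 2, A[1][1] + B[1][1] = 0 + 3 = 3) = 2 (attained at k = 0)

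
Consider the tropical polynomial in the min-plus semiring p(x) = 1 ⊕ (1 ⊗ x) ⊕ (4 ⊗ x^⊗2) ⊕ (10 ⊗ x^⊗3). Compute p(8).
p(8) = 1

A tropical monomial a ⊗ x^⊗i evaluates to a + i · x. Evaluating each term at x = 8:
  Term 0 contributes 1 + 0 · 8 = 1
  Term 1 contributes 1 + 1 · 8 = 9
  Term 2 contributes 4 + 2 · 8 = 20
  Term 3 contributes 10 + 3 · 8 = 34
p(8) = ⊕ of these = min[1, 9, 20, 34] = 1.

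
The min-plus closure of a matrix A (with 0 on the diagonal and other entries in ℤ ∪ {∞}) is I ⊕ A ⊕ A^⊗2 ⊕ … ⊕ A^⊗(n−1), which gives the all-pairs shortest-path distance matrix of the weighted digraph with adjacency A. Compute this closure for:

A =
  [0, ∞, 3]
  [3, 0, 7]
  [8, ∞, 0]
Closure =
  [0, ∞, 3]
  [3, 0, 6]
  [8, ∞, 0]

This is the Floyd-Warshall all-pairs shortest-path computation. For each intermediate vertex k = 0, 1, …, 2, update dist[i][j] ← min(dist[i][j], dist[i][k] + dist[k][j]). The final matrix gives, for each (i, j), the minimum total weight of any directed path from i to j (possibly empty when i = j).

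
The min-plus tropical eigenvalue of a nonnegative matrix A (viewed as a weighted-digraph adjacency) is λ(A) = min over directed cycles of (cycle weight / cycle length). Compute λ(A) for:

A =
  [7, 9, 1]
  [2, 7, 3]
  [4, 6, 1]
λ(A) = 1

Enumerate directed cycles and compute their means (weight / length). Sample:
  cycle 0 → 0: weight = 7, length = 1, mean = 7/1 ≈ 7.000
  cycle 1 → 1: weight = 7, length = 1, mean = 7/1 ≈ 7.000
  cycle 2 → 2: weight = 1, length = 1, mean = 1/1 ≈ 1.000
  cycle 0 → 1 → 0: weight = 11, length = 2, mean = 11/2 ≈ 5.500
  cycle 0 → 2 → 0: weight = 5, length = 2, mean = 5/2 ≈ 2.500
  cycle 1 → 0 → 1: weight = 11, length = 2, mean = 11/2 ≈ 5.500
Minimum mean = 1.000, attained e.g. along the cycle 2 → 2 with weight 1 and length 1. So λ(A) = 1/1 = 1.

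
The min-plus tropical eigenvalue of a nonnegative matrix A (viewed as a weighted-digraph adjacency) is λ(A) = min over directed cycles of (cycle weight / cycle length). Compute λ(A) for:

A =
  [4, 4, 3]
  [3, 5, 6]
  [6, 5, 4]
λ(A) = 7/2

Enumerate directed cycles and compute their means (weight / length). Sample:
  cycle 0 → 0: weight = 4, length = 1, mean = 4/1 ≈ 4.000
  cycle 1 → 1: weight = 5, length = 1, mean = 5/1 ≈ 5.000
  cycle 2 → 2: weight = 4, length = 1, mean = 4/1 ≈ 4.000
  cycle 0 → 1 → 0: weight = 7, length = 2, mean = 7/2 ≈ 3.500
  cycle 0 → 2 → 0: weight = 9, length = 2, mean = 9/2 ≈ 4.500
  cycle 1 → 0 → 1: weight = 7, length = 2, mean = 7/2 ≈ 3.500
Minimum mean = 3.500, attained e.g. along the cycle 0 → 1 → 0 with weight 7 and length 2. So λ(A) = 7/2 = 7/2.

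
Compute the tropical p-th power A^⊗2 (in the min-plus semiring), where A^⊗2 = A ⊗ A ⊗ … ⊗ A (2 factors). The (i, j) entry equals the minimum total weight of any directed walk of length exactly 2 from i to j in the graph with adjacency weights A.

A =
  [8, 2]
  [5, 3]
A^⊗2 =
  [7, 5]
  [8, 6]

Each entry (A^⊗2)_ij equals the minimum over all length-2 walks i = v_0 → v_1 → … → v_2 = j of Σ_t A[v_t][v_{t+1}]. For example, for (i, j) = (0, 1) we minimise over 2 possible intermediate vertex sequences; the minimum is 5, attained along the walk 0 → 1 → 1.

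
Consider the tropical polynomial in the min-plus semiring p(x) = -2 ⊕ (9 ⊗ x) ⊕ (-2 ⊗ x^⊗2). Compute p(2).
p(2) = -2

A tropical monomial a ⊗ x^⊗i evaluates to a + i · x. Evaluating each term at x = 2:
  Term 0 contributes -2 + 0 · 2 = -2
  Term 1 contributes 9 + 1 · 2 = 11
  Term 2 contributes -2 + 2 · 2 = 2
p(2) = ⊕ of these = min[-2, 11, 2] = -2.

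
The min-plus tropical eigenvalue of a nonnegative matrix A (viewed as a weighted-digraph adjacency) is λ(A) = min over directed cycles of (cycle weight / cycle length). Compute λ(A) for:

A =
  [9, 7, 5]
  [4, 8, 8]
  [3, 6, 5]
λ(A) = 4

Enumerate directed cycles and compute their means (weight / length). Sample:
  cycle 0 → 0: weight = 9, length = 1, mean = 9/1 ≈ 9.000
  cycle 1 → 1: weight = 8, length = 1, mean = 8/1 ≈ 8.000
  cycle 2 → 2: weight = 5, length = 1, mean = 5/1 ≈ 5.000
  cycle 0 → 1 → 0: weight = 11, length = 2, mean = 11/2 ≈ 5.500
  cycle 0 → 2 → 0: weight = 8, length = 2, mean = 8/2 ≈ 4.000
  cycle 1 → 0 → 1: weight = 11, length = 2, mean = 11/2 ≈ 5.500
Minimum mean = 4.000, attained e.g. along the cycle 0 → 2 → 0 with weight 8 and length 2. So λ(A) = 8/2 = 4.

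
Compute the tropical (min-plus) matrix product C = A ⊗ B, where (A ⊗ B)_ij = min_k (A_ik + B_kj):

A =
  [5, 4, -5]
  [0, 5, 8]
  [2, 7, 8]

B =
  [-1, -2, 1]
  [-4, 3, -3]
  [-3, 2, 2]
A ⊗ B =
  [-8, -3, -3]
  [-1, -2, 1]
  [1, 0, 3]

Apply the min-plus product entry-by-entry:
  C[0][0] = min over k of (A[0][0] + B[0][0] = 5 + -1 = 4, A[0][1] + B[1][0] = 4 + -4 = 0, A[0][2] + B[2][0] = -5 + -3 = -8) = -8 (attained at k = 2)
  C[0][1] = min over k of (A[0][0] + B[0][1] = 5 + -2 = 3, A[0][1] + B[1][1] = 4 + 3 = 7, A[0][2] + B[2][1] = -5 + 2 = -3) = -3 (attained at k = 2)
  C[0][2] = min over k of (A[0][0] + B[0][2] = 5 + 1 = 6, A[0][1] + B[1][2] = 4 + -3 = 1, A[0][2] + B[2][2] = -5 + 2 = -3) = -3 (attained at k = 2)
  C[1][0] = min over k of (A[1][0] + B[0][0] = 0 + -1 = -1, A[1][1] + B[1][0] = 5 + -4 = 1, A[1][2] + B[2][0] = 8 + -3 = 5) = -1 (attained at k = 0)
  C[1][1] = min over k of (A[1][0] + B[0][1] = 0 + -2 = -2, A[1][1] + B[1][1] = 5 + 3 = 8, A[1][2] + B[2][1] = 8 + 2 = 10) = -2 (attained at k = 0)
  C[1][2] = min over k of (A[1][0] + B[0][2] = 0 + 1 = 1, A[1][1] + B[1][2] = 5 + -3 = 2, A[1][2] + B[2][2] = 8 + 2 = 10) = 1 (attained at k = 0)
  C[2][0] = min over k of (A[2][0] + B[0][0] = 2 + -1 = 1, A[2][1] + B[1][0] = 7 + -4 = 3, A[2][2] + B[2][0] = 8 + -3 = 5) = 1 (attained at k = 0)
  C[2][1] = min over k of (A[2][0] + B[0][1] = 2 + -2 = 0, A[2][1] + B[1][1] = 7 + 3 = 10, A[2][2] + B[2][1] = 8 + 2 = 10) = 0 (attained at k = 0)
  C[2][2] = min over k of (A[2][0] + B[0][2] = 2 + 1 = 3, A[2][1] + B[1][2] = 7 + -3 = 4, A[2][2] + B[2][2] = 8 + 2 = 10) = 3 (attained at k = 0)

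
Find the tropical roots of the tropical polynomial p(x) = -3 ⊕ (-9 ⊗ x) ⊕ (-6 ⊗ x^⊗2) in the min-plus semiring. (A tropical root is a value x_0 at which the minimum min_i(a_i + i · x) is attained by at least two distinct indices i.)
Roots: {-3, 6}

Each tropical root is a break point of the lower envelope of the lines y = a_i + i · x (there are 3 lines, with slopes 0, 1, ..., 2). Only the lines that attain the minimum somewhere contribute to roots; other lines are dominated. Here the surviving (envelope) indices are i = 2, i = 1, i = 0.
Intersections between consecutive envelope lines give the roots: for adjacent envelope indices i < j the intersection is x = (a_i − a_j) / (j − i). Reading off the sorted break points: {-3, 6}.
Verification: at each break x_0, at least two indices attain the minimum of min_i(a_i + i · x_0).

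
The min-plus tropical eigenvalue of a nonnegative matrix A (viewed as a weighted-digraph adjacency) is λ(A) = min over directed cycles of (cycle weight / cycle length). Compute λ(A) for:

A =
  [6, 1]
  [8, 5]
λ(A) = 9/2

Enumerate directed cycles and compute their means (weight / length). Sample:
  cycle 0 → 0: weight = 6, length = 1, mean = 6/1 ≈ 6.000
  cycle 1 → 1: weight = 5, length = 1, mean = 5/1 ≈ 5.000
  cycle 0 → 1 → 0: weight = 9, length = 2, mean = 9/2 ≈ 4.500
  cycle 1 → 0 → 1: weight = 9, length = 2, mean = 9/2 ≈ 4.500
Minimum mean = 4.500, attained e.g. along the cycle 0 → 1 → 0 with weight 9 and length 2. So λ(A) = 9/2 = 9/2.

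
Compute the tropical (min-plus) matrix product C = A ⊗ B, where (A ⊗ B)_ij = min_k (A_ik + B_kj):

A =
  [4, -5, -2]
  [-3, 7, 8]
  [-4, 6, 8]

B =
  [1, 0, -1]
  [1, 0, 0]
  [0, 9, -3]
A ⊗ B =
  [-4, -5, -5]
  [-2, -3, -4]
  [-3, -4, -5]

Apply the min-plus product entry-by-entry:
  C[0][0] = min over k of (A[0][0] + B[0][0] = 4 + 1 = 5, A[0][1] + B[1][0] = -5 + 1 = -4, A[0][2] + B[2][0] = -2 + 0 = -2) = -4 (attained at k = 1)
  C[0][1] = min over k of (A[0][0] + B[0][1] = 4 + 0 = 4, A[0][1] + B[1][1] = -5 + 0 = -5, A[0][2] + B[2][1] = -2 + 9 = 7) = -5 (attained at k = 1)
  C[0][2] = min over k of (A[0][0] + B[0][2] = 4 + -1 = 3, A[0][1] + B[1][2] = -5 + 0 = -5, A[0][2] + B[2][2] = -2 + -3 = -5) = -5 (attained at k = 1)
  C[1][0] = min over k of (A[1][0] + B[0][0] = -3 + 1 = -2, A[1][1] + B[1][0] = 7 + 1 = 8, A[1][2] + B[2][0] = 8 + 0 = 8) = -2 (attained at k = 0)
  C[1][1] = min over k of (A[1][0] + B[0][1] = -3 + 0 = -3, A[1][1] + B[1][1] = 7 + 0 = 7, A[1][2] + B[2][1] = 8 + 9 = 17) = -3 (attained at k = 0)
  C[1][2] = min over k of (A[1][0] + B[0][2] = -3 + -1 = -4, A[1][1] + B[1][2] = 7 + 0 = 7, A[1][2] + B[2][2] = 8 + -3 = 5) = -4 (attained at k = 0)
  C[2][0] = min over k of (A[2][0] + B[0][0] = -4 + 1 = -3, A[2][1] + B[1][0] = 6 + 1 = 7, A[2][2] + B[2][0] = 8 + 0 = 8) = -3 (attained at k = 0)
  C[2][1] = min over k of (A[2][0] + B[0][1] = -4 + 0 = -4, A[2][1] + B[1][1] = 6 + 0 = 6, A[2][2] + B[2][1] = 8 + 9 = 17) = -4 (attained at k = 0)
  C[2][2] = min over k of (A[2][0] + B[0][2] = -4 + -1 = -5, A[2][1] + B[1][2] = 6 + 0 = 6, A[2][2] + B[2][2] = 8 + -3 = 5) = -5 (attained at k = 0)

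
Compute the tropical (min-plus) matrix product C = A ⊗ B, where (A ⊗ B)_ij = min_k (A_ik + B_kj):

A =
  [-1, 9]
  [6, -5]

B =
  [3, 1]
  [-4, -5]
A ⊗ B =
  [2, 0]
  [-9, -10]

Apply the min-plus product entry-by-entry:
  C[0][0] = min over k of (A[0][0] + B[0][0] = -1 + 3 = 2, A[0][1] + B[1][0] = 9 + -4 = 5) = 2 (attained at k = 0)
  C[0][1] = min over k of (A[0][0] + B[0][1] = -1 + 1 = 0, A[0][1] + B[1][1] = 9 + -5 = 4) = 0 (attained at k = 0)
  C[1][0] = min over k of (A[1][0] + B[0][0] = 6 + 3 = 9, A[1][1] + B[1][0] = -5 + -4 = -9) = -9 (attained at k = 1)
  C[1][1] = min over k of (A[1][0] + B[0][1] = 6 + 1 = 7, A[1][1] + B[1][1] = -5 + -5 = -10) = -10 (attained at k = 1)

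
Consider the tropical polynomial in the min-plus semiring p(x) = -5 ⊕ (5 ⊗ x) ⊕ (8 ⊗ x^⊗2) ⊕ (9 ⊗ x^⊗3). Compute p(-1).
p(-1) = -5

A tropical monomial a ⊗ x^⊗i evaluates to a + i · x. Evaluating each term at x = -1:
  Term 0 contributes -5 + 0 · -1 = -5
  Term 1 contributes 5 + 1 · -1 = 4
  Term 2 contributes 8 + 2 · -1 = 6
  Term 3 contributes 9 + 3 · -1 = 6
p(-1) = ⊕ of these = min[-5, 4, 6, 6] = -5.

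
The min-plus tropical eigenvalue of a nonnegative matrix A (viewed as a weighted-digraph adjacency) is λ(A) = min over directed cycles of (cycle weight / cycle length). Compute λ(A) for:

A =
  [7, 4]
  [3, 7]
λ(A) = 7/2

Enumerate directed cycles and compute their means (weight / length). Sample:
  cycle 0 → 0: weight = 7, length = 1, mean = 7/1 ≈ 7.000
  cycle 1 → 1: weight = 7, length = 1, mean = 7/1 ≈ 7.000
  cycle 0 → 1 → 0: weight = 7, length = 2, mean = 7/2 ≈ 3.500
  cycle 1 → 0 → 1: weight = 7, length = 2, mean = 7/2 ≈ 3.500
Minimum mean = 3.500, attained e.g. along the cycle 0 → 1 → 0 with weight 7 and length 2. So λ(A) = 7/2 = 7/2.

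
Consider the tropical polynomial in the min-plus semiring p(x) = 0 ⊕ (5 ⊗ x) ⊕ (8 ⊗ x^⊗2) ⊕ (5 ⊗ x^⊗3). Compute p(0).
p(0) = 0

A tropical monomial a ⊗ x^⊗i evaluates to a + i · x. Evaluating each term at x = 0:
  Term 0 contributes 0 + 0 · 0 = 0
  Term 1 contributes 5 + 1 · 0 = 5
  Term 2 contributes 8 + 2 · 0 = 8
  Term 3 contributes 5 + 3 · 0 = 5
p(0) = ⊕ of these = min[0, 5, 8, 5] = 0.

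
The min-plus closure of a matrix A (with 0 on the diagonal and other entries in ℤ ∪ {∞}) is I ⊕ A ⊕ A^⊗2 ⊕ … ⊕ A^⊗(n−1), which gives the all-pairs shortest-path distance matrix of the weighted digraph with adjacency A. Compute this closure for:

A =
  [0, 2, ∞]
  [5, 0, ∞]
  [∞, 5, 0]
Closure =
  [0, 2, ∞]
  [5, 0, ∞]
  [10, 5, 0]

This is the Floyd-Warshall all-pairs shortest-path computation. For each intermediate vertex k = 0, 1, …, 2, update dist[i][j] ← min(dist[i][j], dist[i][k] + dist[k][j]). The final matrix gives, for each (i, j), the minimum total weight of any directed path from i to j (possibly empty when i = j).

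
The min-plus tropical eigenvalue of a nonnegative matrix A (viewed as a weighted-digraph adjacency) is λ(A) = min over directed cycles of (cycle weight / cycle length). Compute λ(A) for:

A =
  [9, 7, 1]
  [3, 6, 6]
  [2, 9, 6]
λ(A) = 3/2

Enumerate directed cycles and compute their means (weight / length). Sample:
  cycle 0 → 0: weight = 9, length = 1, mean = 9/1 ≈ 9.000
  cycle 1 → 1: weight = 6, length = 1, mean = 6/1 ≈ 6.000
  cycle 2 → 2: weight = 6, length = 1, mean = 6/1 ≈ 6.000
  cycle 0 → 1 → 0: weight = 10, length = 2, mean = 10/2 ≈ 5.000
  cycle 0 → 2 → 0: weight = 3, length = 2, mean = 3/2 ≈ 1.500
  cycle 1 → 0 → 1: weight = 10, length = 2, mean = 10/2 ≈ 5.000
Minimum mean = 1.500, attained e.g. along the cycle 0 → 2 → 0 with weight 3 and length 2. So λ(A) = 3/2 = 3/2.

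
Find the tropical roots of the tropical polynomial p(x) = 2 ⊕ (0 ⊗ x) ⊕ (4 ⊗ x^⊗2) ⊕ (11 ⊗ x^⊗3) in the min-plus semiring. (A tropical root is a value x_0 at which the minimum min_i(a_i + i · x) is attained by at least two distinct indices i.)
Roots: {-7, -4, 2}

Each tropical root is a break point of the lower envelope of the lines y = a_i + i · x (there are 4 lines, with slopes 0, 1, ..., 3). Only the lines that attain the minimum somewhere contribute to roots; other lines are dominated. Here the surviving (envelope) indices are i = 3, i = 2, i = 1, i = 0.
Intersections between consecutive envelope lines give the roots: for adjacent envelope indices i < j the intersection is x = (a_i − a_j) / (j − i). Reading off the sorted break points: {-7, -4, 2}.
Verification: at each break x_0, at least two indices attain the minimum of min_i(a_i + i · x_0).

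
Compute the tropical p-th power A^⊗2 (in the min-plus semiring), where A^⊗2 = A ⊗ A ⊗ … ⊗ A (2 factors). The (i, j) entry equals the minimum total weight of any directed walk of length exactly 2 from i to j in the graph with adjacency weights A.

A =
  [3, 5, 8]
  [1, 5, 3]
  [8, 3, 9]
A^⊗2 =
  [6, 8, 8]
  [4, 6, 8]
  [4, 8, 6]

Each entry (A^⊗2)_ij equals the minimum over all length-2 walks i = v_0 → v_1 → … → v_2 = j of Σ_t A[v_t][v_{t+1}]. For example, for (i, j) = (0, 2) we minimise over 3 possible intermediate vertex sequences; the minimum is 8, attained along the walk 0 → 1 → 2.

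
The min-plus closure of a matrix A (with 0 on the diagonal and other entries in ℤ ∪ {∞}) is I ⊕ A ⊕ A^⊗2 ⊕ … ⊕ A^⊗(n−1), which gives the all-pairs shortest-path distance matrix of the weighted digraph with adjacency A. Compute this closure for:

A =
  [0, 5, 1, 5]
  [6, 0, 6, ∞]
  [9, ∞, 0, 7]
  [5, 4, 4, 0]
Closure =
  [0, 5, 1, 5]
  [6, 0, 6, 11]
  [9, 11, 0, 7]
  [5, 4, 4, 0]

This is the Floyd-Warshall all-pairs shortest-path computation. For each intermediate vertex k = 0, 1, …, 3, update dist[i][j] ← min(dist[i][j], dist[i][k] + dist[k][j]). The final matrix gives, for each (i, j), the minimum total weight of any directed path from i to j (possibly empty when i = j).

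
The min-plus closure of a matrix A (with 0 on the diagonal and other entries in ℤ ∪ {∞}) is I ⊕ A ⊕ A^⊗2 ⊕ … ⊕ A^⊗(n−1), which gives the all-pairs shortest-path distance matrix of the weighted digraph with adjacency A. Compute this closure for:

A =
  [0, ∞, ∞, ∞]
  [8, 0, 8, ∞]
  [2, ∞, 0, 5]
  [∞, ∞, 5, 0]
Closure =
  [0, ∞, ∞, ∞]
  [8, 0, 8, 13]
  [2, ∞, 0, 5]
  [7, ∞, 5, 0]

This is the Floyd-Warshall all-pairs shortest-path computation. For each intermediate vertex k = 0, 1, …, 3, update dist[i][j] ← min(dist[i][j], dist[i][k] + dist[k][j]). The final matrix gives, for each (i, j), the minimum total weight of any directed path from i to j (possibly empty when i = j).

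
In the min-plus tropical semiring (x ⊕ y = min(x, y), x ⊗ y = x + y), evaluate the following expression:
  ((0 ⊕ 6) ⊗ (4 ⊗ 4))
((0 ⊕ 6) ⊗ (4 ⊗ 4)) = 8

Expand innermost to outermost. Recall ⊕ takes the minimum of its arguments and ⊗ takes their sum. Working out the expression ((0 ⊕ 6) ⊗ (4 ⊗ 4)) gives 8.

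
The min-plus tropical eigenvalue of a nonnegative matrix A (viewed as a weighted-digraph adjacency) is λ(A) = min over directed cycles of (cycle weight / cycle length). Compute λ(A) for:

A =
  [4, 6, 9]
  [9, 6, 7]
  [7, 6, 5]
λ(A) = 4

Enumerate directed cycles and compute their means (weight / length). Sample:
  cycle 0 → 0: weight = 4, length = 1, mean = 4/1 ≈ 4.000
  cycle 1 → 1: weight = 6, length = 1, mean = 6/1 ≈ 6.000
  cycle 2 → 2: weight = 5, length = 1, mean = 5/1 ≈ 5.000
  cycle 0 → 1 → 0: weight = 15, length = 2, mean = 15/2 ≈ 7.500
  cycle 0 → 2 → 0: weight = 16, length = 2, mean = 16/2 ≈ 8.000
  cycle 1 → 0 → 1: weight = 15, length = 2, mean = 15/2 ≈ 7.500
Minimum mean = 4.000, attained e.g. along the cycle 0 → 0 with weight 4 and length 1. So λ(A) = 4/1 = 4.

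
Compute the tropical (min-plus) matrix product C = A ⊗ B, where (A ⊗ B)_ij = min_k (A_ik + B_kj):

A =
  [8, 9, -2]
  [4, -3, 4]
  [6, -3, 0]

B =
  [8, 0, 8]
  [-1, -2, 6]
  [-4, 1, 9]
A ⊗ B =
  [-6, -1, 7]
  [-4, -5, 3]
  [-4, -5, 3]

Apply the min-plus product entry-by-entry:
  C[0][0] = min over k of (A[0][0] + B[0][0] = 8 + 8 = 16, A[0][1] + B[1][0] = 9 + -1 = 8, A[0][2] + B[2][0] = -2 + -4 = -6) = -6 (attained at k = 2)
  C[0][1] = min over k of (A[0][0] + B[0][1] = 8 + 0 = 8, A[0][1] + B[1][1] = 9 + -2 = 7, A[0][2] + B[2][1] = -2 + 1 = -1) = -1 (attained at k = 2)
  C[0][2] = min over k of (A[0][0] + B[0][2] = 8 + 8 = 16, A[0][1] + B[1][2] = 9 + 6 = 15, A[0][2] + B[2][2] = -2 + 9 = 7) = 7 (attained at k = 2)
  C[1][0] = min over k of (A[1][0] + B[0][0] = 4 + 8 = 12, A[1][1] + B[1][0] = -3 + -1 = -4, A[1][2] + B[2][0] = 4 + -4 = 0) = -4 (attained at k = 1)
  C[1][1] = min over k of (A[1][0] + B[0][1] = 4 + 0 = 4, A[1][1] + B[1][1] = -3 + -2 = -5, A[1][2] + B[2][1] = 4 + 1 = 5) = -5 (attained at k = 1)
  C[1][2] = min over k of (A[1][0] + B[0][2] = 4 + 8 = 12, A[1][1] + B[1][2] = -3 + 6 = 3, A[1][2] + B[2][2] = 4 + 9 = 13) = 3 (attained at k = 1)
  C[2][0] = min over k of (A[2][0] + B[0][0] = 6 + 8 = 14, A[2][1] + B[1][0] = -3 + -1 = -4, A[2][2] + B[2][0] = 0 + -4 = -4) = -4 (attained at k = 1)
  C[2][1] = min over k of (A[2][0] + B[0][1] = 6 + 0 = 6, A[2][1] + B[1][1] = -3 + -2 = -5, A[2][2] + B[2][1] = 0 + 1 = 1) = -5 (attained at k = 1)
  C[2][2] = min over k of (A[2][0] + B[0][2] = 6 + 8 = 14, A[2][1] + B[1][2] = -3 + 6 = 3, A[2][2] + B[2][2] = 0 + 9 = 9) = 3 (attained at k = 1)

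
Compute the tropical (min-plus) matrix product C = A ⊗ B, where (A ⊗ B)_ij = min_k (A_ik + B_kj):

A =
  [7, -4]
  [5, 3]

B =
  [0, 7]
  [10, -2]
A ⊗ B =
  [6, -6]
  [5, 1]

Apply the min-plus product entry-by-entry:
  C[0][0] = min over k of (A[0][0] + B[0][0] = 7 + 0 = 7, A[0][1] + B[1][0] = -4 + 10 = 6) = 6 (attained at k = 1)
  C[0][1] = min over k of (A[0][0] + B[0][1] = 7 + 7 = 14, A[0][1] + B[1][1] = -4 + -2 = -6) = -6 (attained at k = 1)
  C[1][0] = min over k of (A[1][0] + B[0][0] = 5 + 0 = 5, A[1][1] + B[1][0] = 3 + 10 = 13) = 5 (attained at k = 0)
  C[1][1] = min over k of (A[1][0] + B[0][1] = 5 + 7 = 12, A[1][1] + B[1][1] = 3 + -2 = 1) = 1 (attained at k = 1)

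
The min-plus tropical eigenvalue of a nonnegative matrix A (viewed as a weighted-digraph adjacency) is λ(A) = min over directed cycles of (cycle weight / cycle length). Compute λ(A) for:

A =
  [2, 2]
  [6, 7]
λ(A) = 2

Enumerate directed cycles and compute their means (weight / length). Sample:
  cycle 0 → 0: weight = 2, length = 1, mean = 2/1 ≈ 2.000
  cycle 1 → 1: weight = 7, length = 1, mean = 7/1 ≈ 7.000
  cycle 0 → 1 → 0: weight = 8, length = 2, mean = 8/2 ≈ 4.000
  cycle 1 → 0 → 1: weight = 8, length = 2, mean = 8/2 ≈ 4.000
Minimum mean = 2.000, attained e.g. along the cycle 0 → 0 with weight 2 and length 1. So λ(A) = 2/1 = 2.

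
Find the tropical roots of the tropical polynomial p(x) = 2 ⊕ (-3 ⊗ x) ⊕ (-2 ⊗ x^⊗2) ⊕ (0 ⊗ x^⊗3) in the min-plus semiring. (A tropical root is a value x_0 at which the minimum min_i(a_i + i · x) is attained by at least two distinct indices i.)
Roots: {-2, -1, 5}

Each tropical root is a break point of the lower envelope of the lines y = a_i + i · x (there are 4 lines, with slopes 0, 1, ..., 3). Only the lines that attain the minimum somewhere contribute to roots; other lines are dominated. Here the surviving (envelope) indices are i = 3, i = 2, i = 1, i = 0.
Intersections between consecutive envelope lines give the roots: for adjacent envelope indices i < j the intersection is x = (a_i − a_j) / (j − i). Reading off the sorted break points: {-2, -1, 5}.
Verification: at each break x_0, at least two indices attain the minimum of min_i(a_i + i · x_0).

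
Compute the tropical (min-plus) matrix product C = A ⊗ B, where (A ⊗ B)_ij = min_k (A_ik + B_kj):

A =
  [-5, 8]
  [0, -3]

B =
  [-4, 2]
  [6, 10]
A ⊗ B =
  [-9, -3]
  [-4, 2]

Apply the min-plus product entry-by-entry:
  C[0][0] = min over k of (A[0][0] + B[0][0] = -5 + -4 = -9, A[0][1] + B[1][0] = 8 + 6 = 14) = -9 (attained at k = 0)
  C[0][1] = min over k of (A[0][0] + B[0][1] = -5 + 2 = -3, A[0][1] + B[1][1] = 8 + 10 = 18) = -3 (attained at k = 0)
  C[1][0] = min over k of (A[1][0] + B[0][0] = 0 + -4 = -4, A[1][1] + B[1][0] = -3 + 6 = 3) = -4 (attained at k = 0)
  C[1][1] = min over k of (A[1][0] + B[0][1] = 0 + 2 = 2, A[1][1] + B[1][1] = -3 + 10 = 7) = 2 (attained at k = 0)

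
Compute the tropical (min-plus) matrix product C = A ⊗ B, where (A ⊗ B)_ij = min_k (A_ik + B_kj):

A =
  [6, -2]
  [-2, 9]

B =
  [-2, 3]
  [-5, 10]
A ⊗ B =
  [-7, 8]
  [-4, 1]

Apply the min-plus product entry-by-entry:
  C[0][0] = min over k of (A[0][0] + B[0][0] = 6 + -2 = 4, A[0][1] + B[1][0] = -2 + -5 = -7) = -7 (attained at k = 1)
  C[0][1] = min over k of (A[0][0] + B[0][1] = 6 + 3 = 9, A[0][1] + B[1][1] = -2 + 10 = 8) = 8 (attained at k = 1)
  C[1][0] = min over k of (A[1][0] + B[0][0] = -2 + -2 = -4, A[1][1] + B[1][0] = 9 + -5 = 4) = -4 (attained at k = 0)
  C[1][1] = min over k of (A[1][0] + B[0][1] = -2 + 3 = 1, A[1][1] + B[1][1] = 9 + 10 = 19) = 1 (attained at k = 0)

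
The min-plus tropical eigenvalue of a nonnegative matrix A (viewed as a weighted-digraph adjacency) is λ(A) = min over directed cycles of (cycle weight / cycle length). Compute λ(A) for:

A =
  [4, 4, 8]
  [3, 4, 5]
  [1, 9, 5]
λ(A) = 10/3

Enumerate directed cycles and compute their means (weight / length). Sample:
  cycle 0 → 0: weight = 4, length = 1, mean = 4/1 ≈ 4.000
  cycle 1 → 1: weight = 4, length = 1, mean = 4/1 ≈ 4.000
  cycle 2 → 2: weight = 5, length = 1, mean = 5/1 ≈ 5.000
  cycle 0 → 1 → 0: weight = 7, length = 2, mean = 7/2 ≈ 3.500
  cycle 0 → 2 → 0: weight = 9, length = 2, mean = 9/2 ≈ 4.500
  cycle 1 → 0 → 1: weight = 7, length = 2, mean = 7/2 ≈ 3.500
Minimum mean = 3.333, attained e.g. along the cycle 0 → 1 → 2 → 0 with weight 10 and length 3. So λ(A) = 10/3 = 10/3.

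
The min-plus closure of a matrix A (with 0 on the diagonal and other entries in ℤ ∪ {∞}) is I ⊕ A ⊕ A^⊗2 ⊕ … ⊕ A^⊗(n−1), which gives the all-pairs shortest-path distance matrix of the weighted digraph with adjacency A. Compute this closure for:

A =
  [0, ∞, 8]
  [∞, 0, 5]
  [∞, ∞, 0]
Closure =
  [0, ∞, 8]
  [∞, 0, 5]
  [∞, ∞, 0]

This is the Floyd-Warshall all-pairs shortest-path computation. For each intermediate vertex k = 0, 1, …, 2, update dist[i][j] ← min(dist[i][j], dist[i][k] + dist[k][j]). The final matrix gives, for each (i, j), the minimum total weight of any directed path from i to j (possibly empty when i = j).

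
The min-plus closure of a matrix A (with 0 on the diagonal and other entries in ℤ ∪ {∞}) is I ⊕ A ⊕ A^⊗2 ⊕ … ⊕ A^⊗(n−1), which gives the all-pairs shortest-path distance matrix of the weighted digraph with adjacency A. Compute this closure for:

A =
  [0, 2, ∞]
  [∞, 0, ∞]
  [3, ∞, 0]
Closure =
  [0, 2, ∞]
  [∞, 0, ∞]
  [3, 5, 0]

This is the Floyd-Warshall all-pairs shortest-path computation. For each intermediate vertex k = 0, 1, …, 2, update dist[i][j] ← min(dist[i][j], dist[i][k] + dist[k][j]). The final matrix gives, for each (i, j), the minimum total weight of any directed path from i to j (possibly empty when i = j).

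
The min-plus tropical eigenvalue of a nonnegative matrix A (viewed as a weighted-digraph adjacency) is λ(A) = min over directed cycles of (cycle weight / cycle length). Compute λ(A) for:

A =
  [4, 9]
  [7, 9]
λ(A) = 4

Enumerate directed cycles and compute their means (weight / length). Sample:
  cycle 0 → 0: weight = 4, length = 1, mean = 4/1 ≈ 4.000
  cycle 1 → 1: weight = 9, length = 1, mean = 9/1 ≈ 9.000
  cycle 0 → 1 → 0: weight = 16, length = 2, mean = 16/2 ≈ 8.000
  cycle 1 → 0 → 1: weight = 16, length = 2, mean = 16/2 ≈ 8.000
Minimum mean = 4.000, attained e.g. along the cycle 0 → 0 with weight 4 and length 1. So λ(A) = 4/1 = 4.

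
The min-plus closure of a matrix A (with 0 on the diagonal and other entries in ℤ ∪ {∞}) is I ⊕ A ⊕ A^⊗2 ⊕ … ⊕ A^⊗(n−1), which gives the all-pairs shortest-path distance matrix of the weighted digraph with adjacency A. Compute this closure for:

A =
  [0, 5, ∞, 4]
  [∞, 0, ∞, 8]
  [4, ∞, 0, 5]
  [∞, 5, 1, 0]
Closure =
  [0, 5, 5, 4]
  [13, 0, 9, 8]
  [4, 9, 0, 5]
  [5, 5, 1, 0]

This is the Floyd-Warshall all-pairs shortest-path computation. For each intermediate vertex k = 0, 1, …, 3, update dist[i][j] ← min(dist[i][j], dist[i][k] + dist[k][j]). The final matrix gives, for each (i, j), the minimum total weight of any directed path from i to j (possibly empty when i = j).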